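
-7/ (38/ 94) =-329/ 19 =-17.32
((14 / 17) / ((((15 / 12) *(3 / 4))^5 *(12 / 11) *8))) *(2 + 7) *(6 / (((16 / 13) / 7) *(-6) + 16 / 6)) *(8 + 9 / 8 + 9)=37832704 / 478125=79.13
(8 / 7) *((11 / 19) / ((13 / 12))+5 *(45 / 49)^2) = 22542456 / 4151329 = 5.43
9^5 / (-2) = -59049 / 2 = -29524.50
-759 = -759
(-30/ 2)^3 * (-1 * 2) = 6750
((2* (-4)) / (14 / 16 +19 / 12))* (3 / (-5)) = 576 / 295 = 1.95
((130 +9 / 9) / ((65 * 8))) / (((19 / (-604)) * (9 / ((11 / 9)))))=-217591 / 200070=-1.09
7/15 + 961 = 14422/15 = 961.47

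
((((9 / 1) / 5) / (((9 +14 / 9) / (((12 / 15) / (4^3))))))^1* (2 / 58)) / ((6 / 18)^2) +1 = 1102729 / 1102000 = 1.00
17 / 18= 0.94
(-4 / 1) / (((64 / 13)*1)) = -13 / 16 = -0.81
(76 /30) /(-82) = -0.03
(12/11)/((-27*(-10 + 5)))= 4/495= 0.01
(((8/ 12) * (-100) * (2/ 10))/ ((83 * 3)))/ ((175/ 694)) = -5552/ 26145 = -0.21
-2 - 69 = -71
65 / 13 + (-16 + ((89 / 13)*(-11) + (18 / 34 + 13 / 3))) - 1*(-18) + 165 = 67331 / 663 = 101.56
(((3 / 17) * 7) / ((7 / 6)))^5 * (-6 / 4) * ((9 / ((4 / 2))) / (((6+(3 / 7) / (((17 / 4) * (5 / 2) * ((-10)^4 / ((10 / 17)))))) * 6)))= -0.25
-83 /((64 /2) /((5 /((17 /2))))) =-1.53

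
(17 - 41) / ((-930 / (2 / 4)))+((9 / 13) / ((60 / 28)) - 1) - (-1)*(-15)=-31563 / 2015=-15.66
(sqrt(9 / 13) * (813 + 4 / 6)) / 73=2441 * sqrt(13) / 949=9.27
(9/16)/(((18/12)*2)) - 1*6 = -5.81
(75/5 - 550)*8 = -4280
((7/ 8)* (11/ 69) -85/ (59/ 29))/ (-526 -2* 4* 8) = 1356137/ 19215120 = 0.07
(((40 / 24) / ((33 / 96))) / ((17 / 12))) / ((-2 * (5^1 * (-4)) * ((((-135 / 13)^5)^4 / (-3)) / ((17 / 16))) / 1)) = -19004963774880799438801 / 14823364926254852252236644910526275634765625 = -0.00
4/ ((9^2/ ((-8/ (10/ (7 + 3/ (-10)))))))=-536/ 2025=-0.26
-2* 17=-34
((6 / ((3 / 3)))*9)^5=459165024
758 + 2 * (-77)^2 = 12616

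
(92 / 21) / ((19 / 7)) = 92 / 57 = 1.61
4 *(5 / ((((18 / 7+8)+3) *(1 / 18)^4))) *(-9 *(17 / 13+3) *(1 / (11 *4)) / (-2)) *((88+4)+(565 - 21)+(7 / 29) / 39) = 4036440993984 / 93119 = 43347125.66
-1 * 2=-2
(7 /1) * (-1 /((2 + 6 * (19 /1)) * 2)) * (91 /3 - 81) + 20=1873 /87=21.53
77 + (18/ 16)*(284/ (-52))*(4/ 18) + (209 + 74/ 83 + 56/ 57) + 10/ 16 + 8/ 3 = 142588705/ 492024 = 289.80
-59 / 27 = -2.19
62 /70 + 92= 3251 /35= 92.89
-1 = -1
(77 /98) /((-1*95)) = -11 /1330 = -0.01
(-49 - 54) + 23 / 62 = -6363 / 62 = -102.63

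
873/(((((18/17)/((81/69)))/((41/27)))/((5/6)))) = 338045/276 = 1224.80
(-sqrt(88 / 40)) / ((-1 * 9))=sqrt(55) / 45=0.16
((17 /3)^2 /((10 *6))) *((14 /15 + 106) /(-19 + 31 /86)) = -9966454 /3246075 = -3.07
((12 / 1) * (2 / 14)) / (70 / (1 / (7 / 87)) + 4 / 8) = 2088 / 7469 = 0.28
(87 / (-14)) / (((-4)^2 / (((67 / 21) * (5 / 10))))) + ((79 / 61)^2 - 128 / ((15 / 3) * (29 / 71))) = -104258809343 / 1692013120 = -61.62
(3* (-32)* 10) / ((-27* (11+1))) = 80 / 27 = 2.96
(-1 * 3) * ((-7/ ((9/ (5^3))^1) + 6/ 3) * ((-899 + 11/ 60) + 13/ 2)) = -45882923/ 180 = -254905.13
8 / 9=0.89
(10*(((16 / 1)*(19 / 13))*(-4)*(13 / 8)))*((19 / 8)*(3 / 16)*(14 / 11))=-37905 / 44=-861.48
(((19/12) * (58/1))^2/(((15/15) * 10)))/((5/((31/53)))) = 9411631/95400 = 98.65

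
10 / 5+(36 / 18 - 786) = -782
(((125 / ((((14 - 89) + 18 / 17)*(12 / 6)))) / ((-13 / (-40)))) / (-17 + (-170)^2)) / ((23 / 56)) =-140000 / 638557257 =-0.00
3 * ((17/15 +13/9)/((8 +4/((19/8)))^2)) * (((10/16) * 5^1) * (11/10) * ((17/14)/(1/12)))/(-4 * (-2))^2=1957703/30334976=0.06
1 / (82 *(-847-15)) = -1 / 70684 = -0.00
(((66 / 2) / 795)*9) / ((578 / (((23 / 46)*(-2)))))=-99 / 153170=-0.00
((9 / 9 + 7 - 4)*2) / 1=8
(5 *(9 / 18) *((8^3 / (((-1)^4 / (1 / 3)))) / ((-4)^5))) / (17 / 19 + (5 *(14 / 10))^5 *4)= -95 / 15328188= -0.00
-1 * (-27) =27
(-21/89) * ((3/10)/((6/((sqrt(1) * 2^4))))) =-84/445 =-0.19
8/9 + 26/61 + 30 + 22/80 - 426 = -394.41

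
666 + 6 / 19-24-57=11121 / 19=585.32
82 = 82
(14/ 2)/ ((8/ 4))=7/ 2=3.50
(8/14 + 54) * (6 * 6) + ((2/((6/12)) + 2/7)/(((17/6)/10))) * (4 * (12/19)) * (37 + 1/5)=7655976/2261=3386.10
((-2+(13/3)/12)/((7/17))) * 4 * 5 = -5015/63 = -79.60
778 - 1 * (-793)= 1571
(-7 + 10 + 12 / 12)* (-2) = -8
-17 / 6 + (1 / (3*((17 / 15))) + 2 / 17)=-247 / 102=-2.42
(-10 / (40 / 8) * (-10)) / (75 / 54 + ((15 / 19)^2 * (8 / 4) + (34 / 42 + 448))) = 181944 / 4106885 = 0.04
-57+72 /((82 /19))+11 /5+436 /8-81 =-64.62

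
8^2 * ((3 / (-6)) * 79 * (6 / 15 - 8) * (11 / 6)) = 528352 / 15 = 35223.47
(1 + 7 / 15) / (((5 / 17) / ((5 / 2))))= 187 / 15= 12.47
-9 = -9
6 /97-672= -65178 /97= -671.94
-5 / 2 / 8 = -5 / 16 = -0.31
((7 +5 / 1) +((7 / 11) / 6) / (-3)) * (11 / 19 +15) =350612 / 1881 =186.40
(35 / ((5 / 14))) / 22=49 / 11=4.45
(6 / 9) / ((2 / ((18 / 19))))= 6 / 19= 0.32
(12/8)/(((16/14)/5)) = 105/16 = 6.56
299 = 299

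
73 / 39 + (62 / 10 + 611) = 120719 / 195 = 619.07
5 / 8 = 0.62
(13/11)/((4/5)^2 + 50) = 325/13926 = 0.02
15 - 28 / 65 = 947 / 65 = 14.57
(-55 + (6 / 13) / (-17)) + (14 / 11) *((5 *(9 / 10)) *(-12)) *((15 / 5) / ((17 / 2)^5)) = -11173631179 / 203039551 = -55.03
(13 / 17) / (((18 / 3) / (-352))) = -2288 / 51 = -44.86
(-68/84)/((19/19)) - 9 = -206/21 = -9.81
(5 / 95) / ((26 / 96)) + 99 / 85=28533 / 20995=1.36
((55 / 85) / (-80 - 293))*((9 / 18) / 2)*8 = -22 / 6341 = -0.00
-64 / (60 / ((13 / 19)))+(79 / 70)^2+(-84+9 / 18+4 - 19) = -27359153 / 279300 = -97.96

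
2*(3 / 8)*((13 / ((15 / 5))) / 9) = 13 / 36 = 0.36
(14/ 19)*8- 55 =-933/ 19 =-49.11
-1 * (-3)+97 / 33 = 196 / 33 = 5.94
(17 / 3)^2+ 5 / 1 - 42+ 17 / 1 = 109 / 9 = 12.11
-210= -210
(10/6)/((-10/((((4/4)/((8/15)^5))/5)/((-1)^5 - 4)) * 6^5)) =125/6291456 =0.00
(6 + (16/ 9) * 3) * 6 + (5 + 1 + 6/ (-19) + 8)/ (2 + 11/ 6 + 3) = 54532/ 779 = 70.00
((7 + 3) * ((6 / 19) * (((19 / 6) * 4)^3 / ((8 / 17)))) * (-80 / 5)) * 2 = -3927680 / 9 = -436408.89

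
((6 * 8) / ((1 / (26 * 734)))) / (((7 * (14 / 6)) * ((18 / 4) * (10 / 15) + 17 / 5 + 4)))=264240 / 49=5392.65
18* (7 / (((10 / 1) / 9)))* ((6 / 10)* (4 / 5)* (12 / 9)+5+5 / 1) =150822 / 125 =1206.58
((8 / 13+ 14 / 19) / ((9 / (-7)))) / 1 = -2338 / 2223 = -1.05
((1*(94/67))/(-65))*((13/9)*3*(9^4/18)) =-11421/335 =-34.09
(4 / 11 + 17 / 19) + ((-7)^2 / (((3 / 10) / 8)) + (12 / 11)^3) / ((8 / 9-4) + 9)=299380747 / 1340317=223.37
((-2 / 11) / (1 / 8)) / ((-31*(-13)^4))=16 / 9739301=0.00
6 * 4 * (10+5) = 360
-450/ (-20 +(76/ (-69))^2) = 1071225/ 44722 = 23.95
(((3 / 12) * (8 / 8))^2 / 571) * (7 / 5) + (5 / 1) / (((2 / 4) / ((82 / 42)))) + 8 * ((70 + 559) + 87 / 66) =53415361457 / 10552080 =5062.07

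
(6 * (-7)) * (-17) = 714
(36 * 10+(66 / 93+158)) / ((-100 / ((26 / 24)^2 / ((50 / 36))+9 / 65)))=-513957 / 100750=-5.10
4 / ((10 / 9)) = 18 / 5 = 3.60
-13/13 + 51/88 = -0.42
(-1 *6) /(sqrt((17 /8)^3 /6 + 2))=-3.16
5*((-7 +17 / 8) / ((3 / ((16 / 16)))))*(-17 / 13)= 85 / 8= 10.62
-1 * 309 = -309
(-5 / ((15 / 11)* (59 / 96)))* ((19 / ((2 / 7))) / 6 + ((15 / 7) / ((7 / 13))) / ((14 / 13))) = -90728 / 1029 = -88.17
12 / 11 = 1.09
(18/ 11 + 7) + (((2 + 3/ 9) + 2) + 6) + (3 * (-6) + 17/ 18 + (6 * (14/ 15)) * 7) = 40703/ 990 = 41.11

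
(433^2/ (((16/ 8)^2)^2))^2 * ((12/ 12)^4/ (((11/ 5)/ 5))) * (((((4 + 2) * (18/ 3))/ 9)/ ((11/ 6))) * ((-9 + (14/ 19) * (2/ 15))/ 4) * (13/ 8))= -5796761193078505/ 2354176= -2462331275.60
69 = 69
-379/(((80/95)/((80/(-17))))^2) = -3420475/289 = -11835.55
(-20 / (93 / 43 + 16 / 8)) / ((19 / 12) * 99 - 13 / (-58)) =-99760 / 3259411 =-0.03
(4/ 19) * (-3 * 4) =-48/ 19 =-2.53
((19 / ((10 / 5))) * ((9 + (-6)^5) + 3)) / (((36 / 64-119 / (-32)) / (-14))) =33043584 / 137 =241194.04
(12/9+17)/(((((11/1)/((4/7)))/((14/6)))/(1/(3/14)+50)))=3280/27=121.48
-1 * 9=-9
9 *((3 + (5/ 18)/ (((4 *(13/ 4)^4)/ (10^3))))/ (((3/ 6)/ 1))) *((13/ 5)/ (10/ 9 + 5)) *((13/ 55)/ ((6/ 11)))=2793441/ 232375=12.02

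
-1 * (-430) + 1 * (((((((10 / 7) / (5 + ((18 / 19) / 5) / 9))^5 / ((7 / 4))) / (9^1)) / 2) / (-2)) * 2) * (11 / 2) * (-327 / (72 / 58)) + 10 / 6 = 33867151929585703652915 / 78441140491138032111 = 431.75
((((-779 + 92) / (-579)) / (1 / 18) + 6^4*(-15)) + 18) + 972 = -3556728 / 193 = -18428.64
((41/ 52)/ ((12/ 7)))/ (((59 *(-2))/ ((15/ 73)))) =-1435/ 1791712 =-0.00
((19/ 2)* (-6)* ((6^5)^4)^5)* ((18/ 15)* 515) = -23013801831413497738162011350909744786241424345120308304976253087331906305682046976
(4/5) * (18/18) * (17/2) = 34/5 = 6.80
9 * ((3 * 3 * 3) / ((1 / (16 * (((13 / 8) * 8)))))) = 50544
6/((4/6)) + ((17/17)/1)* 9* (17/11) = 252/11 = 22.91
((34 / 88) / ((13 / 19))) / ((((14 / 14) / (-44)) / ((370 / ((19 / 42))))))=-264180 / 13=-20321.54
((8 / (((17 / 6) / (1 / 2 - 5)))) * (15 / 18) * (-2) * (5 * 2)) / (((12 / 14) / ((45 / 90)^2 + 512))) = 2151450 / 17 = 126555.88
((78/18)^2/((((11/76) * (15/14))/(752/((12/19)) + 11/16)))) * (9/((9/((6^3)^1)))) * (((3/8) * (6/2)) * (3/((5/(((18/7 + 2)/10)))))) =2644142904/275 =9615065.11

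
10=10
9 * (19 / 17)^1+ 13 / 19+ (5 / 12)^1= 43255 / 3876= 11.16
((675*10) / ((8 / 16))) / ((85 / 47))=126900 / 17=7464.71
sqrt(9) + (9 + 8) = 20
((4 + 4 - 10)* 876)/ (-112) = 219/ 14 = 15.64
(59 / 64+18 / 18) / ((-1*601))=-123 / 38464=-0.00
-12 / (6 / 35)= -70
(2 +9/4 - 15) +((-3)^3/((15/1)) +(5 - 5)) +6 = -131/20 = -6.55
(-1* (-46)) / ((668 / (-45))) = -1035 / 334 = -3.10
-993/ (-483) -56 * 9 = -80813/ 161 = -501.94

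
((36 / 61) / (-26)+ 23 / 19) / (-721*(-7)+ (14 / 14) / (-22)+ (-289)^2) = 0.00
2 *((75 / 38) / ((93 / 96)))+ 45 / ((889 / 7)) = 331305 / 74803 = 4.43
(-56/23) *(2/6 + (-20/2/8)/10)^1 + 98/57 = 1589/1311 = 1.21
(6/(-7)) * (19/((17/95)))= -10830/119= -91.01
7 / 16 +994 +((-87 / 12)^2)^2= 961857 / 256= 3757.25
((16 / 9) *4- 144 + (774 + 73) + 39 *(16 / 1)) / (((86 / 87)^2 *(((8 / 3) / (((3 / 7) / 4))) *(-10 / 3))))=-272642949 / 16567040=-16.46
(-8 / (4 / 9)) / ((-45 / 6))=12 / 5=2.40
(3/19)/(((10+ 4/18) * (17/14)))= 189/14858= 0.01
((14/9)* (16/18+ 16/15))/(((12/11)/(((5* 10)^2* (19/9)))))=32186000/2187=14716.96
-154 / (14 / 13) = -143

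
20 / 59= 0.34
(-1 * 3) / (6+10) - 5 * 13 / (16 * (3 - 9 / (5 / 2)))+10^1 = 199 / 12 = 16.58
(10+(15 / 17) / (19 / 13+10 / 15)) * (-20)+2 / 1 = -291078 / 1411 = -206.29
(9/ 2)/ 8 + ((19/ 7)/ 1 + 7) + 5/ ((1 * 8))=1221/ 112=10.90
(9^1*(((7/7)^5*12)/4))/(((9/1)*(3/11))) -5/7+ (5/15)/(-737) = 159185/15477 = 10.29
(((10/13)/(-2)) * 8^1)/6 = -20/39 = -0.51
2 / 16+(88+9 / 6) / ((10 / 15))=1075 / 8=134.38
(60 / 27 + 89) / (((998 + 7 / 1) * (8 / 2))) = 821 / 36180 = 0.02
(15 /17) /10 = 3 /34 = 0.09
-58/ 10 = -29/ 5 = -5.80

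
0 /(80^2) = 0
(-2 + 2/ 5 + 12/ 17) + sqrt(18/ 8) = 103/ 170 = 0.61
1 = 1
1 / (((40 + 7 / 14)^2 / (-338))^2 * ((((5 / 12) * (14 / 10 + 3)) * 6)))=1827904 / 473513931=0.00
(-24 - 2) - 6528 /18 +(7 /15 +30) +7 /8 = -14293 /40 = -357.32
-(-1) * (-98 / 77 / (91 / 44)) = -8 / 13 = -0.62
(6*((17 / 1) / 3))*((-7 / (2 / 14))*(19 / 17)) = -1862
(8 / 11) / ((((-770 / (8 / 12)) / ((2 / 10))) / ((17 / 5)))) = -136 / 317625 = -0.00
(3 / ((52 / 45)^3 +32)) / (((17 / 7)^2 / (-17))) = -13395375 / 51962336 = -0.26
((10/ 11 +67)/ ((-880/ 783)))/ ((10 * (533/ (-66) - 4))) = 1754703/ 3506800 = 0.50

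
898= 898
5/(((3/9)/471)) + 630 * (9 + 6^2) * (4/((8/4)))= 63765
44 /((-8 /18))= -99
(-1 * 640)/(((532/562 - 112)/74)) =6654080/15603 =426.46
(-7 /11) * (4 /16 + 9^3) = -20419 /44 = -464.07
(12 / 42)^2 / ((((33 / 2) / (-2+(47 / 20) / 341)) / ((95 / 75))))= -172178 / 13784925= -0.01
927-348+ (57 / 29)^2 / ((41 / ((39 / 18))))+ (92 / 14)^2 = 2103134365 / 3379138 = 622.39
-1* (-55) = 55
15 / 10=3 / 2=1.50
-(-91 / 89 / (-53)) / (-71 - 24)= 91 / 448115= 0.00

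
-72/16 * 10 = -45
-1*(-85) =85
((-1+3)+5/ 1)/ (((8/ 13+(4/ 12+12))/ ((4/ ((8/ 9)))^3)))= 199017/ 4040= 49.26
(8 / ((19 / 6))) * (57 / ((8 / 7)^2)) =441 / 4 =110.25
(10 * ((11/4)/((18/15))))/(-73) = -275/876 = -0.31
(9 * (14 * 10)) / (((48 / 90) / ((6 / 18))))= 1575 / 2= 787.50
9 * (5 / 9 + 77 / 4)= 178.25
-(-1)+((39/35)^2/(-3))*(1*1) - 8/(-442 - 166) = 55793/93100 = 0.60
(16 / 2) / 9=8 / 9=0.89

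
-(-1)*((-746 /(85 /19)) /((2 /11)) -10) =-78807 /85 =-927.14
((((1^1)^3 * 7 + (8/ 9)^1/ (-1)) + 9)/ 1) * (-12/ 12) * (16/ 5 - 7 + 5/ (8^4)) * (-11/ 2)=-315.72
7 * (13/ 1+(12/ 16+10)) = 665/ 4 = 166.25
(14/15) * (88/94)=616/705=0.87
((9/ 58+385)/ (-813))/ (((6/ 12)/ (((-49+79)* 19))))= -4244410/ 7859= -540.07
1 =1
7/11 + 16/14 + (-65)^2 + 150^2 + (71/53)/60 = 6544324627/244860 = 26726.80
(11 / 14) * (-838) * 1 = -4609 / 7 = -658.43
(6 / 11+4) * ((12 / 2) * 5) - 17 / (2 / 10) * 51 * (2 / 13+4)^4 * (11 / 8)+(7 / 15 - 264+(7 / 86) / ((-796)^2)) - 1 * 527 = -455864147041626433613 / 256792266313440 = -1775225.37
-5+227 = 222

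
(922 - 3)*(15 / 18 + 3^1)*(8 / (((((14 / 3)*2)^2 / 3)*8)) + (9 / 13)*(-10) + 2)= -1053151025 / 61152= -17221.86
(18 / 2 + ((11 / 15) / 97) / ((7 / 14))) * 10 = 26234 / 291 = 90.15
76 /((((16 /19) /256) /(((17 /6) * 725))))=142378400 /3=47459466.67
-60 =-60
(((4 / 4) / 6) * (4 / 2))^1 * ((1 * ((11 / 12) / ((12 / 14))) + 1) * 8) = 149 / 27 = 5.52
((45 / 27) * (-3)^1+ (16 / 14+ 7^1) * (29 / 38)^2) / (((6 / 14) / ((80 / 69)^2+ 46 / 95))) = -56649911 / 51561630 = -1.10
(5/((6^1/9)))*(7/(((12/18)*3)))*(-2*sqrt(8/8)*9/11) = -945/22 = -42.95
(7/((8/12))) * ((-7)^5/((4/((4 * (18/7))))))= -453789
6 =6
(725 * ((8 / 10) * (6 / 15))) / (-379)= -232 / 379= -0.61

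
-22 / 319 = -2 / 29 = -0.07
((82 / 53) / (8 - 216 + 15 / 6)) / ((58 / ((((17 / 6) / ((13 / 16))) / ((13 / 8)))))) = -89216 / 320275449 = -0.00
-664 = -664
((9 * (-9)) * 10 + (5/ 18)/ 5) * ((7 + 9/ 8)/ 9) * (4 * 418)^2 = -165574577740/ 81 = -2044130589.38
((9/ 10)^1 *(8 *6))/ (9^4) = 8/ 1215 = 0.01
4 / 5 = 0.80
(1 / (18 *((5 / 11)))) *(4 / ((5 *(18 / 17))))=187 / 2025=0.09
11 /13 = 0.85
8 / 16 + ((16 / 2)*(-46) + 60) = -615 / 2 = -307.50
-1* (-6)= 6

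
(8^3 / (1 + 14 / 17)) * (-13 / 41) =-113152 / 1271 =-89.03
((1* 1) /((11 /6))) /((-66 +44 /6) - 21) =-18 /2629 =-0.01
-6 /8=-3 /4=-0.75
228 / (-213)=-76 / 71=-1.07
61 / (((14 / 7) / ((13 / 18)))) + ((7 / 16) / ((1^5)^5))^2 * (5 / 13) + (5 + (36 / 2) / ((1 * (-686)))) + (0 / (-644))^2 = 278157595 / 10273536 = 27.08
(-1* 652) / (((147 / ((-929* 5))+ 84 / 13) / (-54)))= 236226120 / 43141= 5475.68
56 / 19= 2.95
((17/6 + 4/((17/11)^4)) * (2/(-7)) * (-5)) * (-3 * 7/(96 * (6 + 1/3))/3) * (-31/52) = 274542355/7921799808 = 0.03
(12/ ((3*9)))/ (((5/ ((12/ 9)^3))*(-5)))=-256/ 6075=-0.04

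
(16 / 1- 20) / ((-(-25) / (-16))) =64 / 25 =2.56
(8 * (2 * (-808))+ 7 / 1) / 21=-4307 / 7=-615.29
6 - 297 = -291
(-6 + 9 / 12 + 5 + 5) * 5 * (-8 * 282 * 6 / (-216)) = 4465 / 3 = 1488.33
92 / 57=1.61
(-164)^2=26896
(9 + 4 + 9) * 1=22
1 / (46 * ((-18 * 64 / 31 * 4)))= -31 / 211968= -0.00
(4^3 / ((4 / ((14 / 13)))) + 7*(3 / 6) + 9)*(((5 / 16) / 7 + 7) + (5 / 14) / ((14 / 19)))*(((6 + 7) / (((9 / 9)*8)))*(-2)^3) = -4563019 / 1568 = -2910.09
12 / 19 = 0.63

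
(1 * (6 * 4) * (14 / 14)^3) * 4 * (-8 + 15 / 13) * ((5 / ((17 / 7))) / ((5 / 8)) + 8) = -1640448 / 221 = -7422.84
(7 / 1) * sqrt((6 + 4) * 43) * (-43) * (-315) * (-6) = -568890 * sqrt(430) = -11796754.12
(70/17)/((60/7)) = 49/102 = 0.48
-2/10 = -1/5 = -0.20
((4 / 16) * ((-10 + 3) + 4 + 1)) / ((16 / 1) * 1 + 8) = -0.02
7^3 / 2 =343 / 2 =171.50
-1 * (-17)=17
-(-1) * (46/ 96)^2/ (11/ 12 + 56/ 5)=2645/ 139584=0.02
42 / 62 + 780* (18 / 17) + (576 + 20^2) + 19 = 959962 / 527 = 1821.56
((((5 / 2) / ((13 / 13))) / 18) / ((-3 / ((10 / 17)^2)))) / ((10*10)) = -5 / 31212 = -0.00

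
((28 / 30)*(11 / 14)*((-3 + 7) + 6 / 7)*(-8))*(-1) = 2992 / 105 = 28.50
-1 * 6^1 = -6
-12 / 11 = -1.09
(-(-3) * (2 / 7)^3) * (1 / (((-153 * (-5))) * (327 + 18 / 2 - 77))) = 8 / 22653435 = 0.00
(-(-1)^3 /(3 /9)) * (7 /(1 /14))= 294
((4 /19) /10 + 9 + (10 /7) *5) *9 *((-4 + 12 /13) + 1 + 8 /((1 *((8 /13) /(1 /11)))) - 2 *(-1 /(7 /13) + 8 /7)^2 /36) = -1251946779 /9319310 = -134.34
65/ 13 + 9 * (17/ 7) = 188/ 7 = 26.86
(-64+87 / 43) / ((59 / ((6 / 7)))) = -0.90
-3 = -3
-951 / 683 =-1.39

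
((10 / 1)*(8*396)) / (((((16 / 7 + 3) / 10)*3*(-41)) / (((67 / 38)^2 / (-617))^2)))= -930981790200 / 75261056863373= -0.01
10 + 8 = 18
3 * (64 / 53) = 192 / 53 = 3.62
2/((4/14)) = 7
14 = 14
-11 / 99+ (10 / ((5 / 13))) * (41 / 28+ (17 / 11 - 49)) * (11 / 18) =-61391 / 84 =-730.85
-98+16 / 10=-482 / 5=-96.40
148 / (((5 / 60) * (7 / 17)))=30192 / 7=4313.14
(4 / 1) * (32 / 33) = 128 / 33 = 3.88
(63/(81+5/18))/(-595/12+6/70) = -68040/4344901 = -0.02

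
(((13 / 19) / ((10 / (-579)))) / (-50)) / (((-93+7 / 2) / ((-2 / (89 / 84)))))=632268 / 37836125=0.02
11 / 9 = 1.22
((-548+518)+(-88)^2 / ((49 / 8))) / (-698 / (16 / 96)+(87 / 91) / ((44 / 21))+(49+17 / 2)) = -0.30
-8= -8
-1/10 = -0.10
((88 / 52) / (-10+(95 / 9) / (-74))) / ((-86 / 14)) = 14652 / 539435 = 0.03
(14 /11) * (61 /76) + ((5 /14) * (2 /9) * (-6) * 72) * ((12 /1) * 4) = -4812371 /2926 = -1644.69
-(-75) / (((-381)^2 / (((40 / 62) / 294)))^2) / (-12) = -625 / 437580499672750329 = -0.00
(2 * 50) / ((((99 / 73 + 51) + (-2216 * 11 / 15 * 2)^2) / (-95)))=-0.00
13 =13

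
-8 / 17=-0.47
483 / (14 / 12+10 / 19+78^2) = 55062 / 693769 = 0.08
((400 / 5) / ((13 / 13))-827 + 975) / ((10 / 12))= 1368 / 5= 273.60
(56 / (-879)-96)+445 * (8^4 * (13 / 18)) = 3471116920 / 2637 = 1316312.83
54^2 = 2916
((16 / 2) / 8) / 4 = 1 / 4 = 0.25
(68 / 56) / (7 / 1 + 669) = 17 / 9464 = 0.00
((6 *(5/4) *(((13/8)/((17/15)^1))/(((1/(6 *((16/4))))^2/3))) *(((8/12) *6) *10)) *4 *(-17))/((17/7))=-353808000/17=-20812235.29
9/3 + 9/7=4.29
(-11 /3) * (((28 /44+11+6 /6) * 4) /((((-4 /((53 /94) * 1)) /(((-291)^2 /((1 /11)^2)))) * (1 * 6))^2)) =-1518257628347392713 /141376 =-10739146873213.22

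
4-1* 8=-4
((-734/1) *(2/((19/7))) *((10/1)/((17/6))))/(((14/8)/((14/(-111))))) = 137.58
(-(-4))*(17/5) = 13.60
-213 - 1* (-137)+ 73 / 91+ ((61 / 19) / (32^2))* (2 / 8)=-532544081 / 7081984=-75.20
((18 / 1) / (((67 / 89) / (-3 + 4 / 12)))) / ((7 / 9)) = -81.98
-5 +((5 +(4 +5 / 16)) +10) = 229 / 16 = 14.31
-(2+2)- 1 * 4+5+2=-1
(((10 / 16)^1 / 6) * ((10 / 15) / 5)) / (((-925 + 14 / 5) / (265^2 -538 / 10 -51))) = -116867 / 110664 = -1.06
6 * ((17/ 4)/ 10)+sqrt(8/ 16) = sqrt(2)/ 2+51/ 20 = 3.26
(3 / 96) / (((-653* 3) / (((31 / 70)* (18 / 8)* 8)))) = -93 / 731360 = -0.00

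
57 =57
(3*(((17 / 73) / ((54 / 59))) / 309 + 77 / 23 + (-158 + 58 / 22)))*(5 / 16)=-234235130605 / 1643593248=-142.51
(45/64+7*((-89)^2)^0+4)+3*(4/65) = 11.89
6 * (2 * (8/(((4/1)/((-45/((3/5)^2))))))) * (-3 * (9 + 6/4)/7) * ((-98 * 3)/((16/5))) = -2480625/2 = -1240312.50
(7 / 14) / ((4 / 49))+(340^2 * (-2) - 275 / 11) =-1849751 / 8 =-231218.88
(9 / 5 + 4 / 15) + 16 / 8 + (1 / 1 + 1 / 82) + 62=82507 / 1230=67.08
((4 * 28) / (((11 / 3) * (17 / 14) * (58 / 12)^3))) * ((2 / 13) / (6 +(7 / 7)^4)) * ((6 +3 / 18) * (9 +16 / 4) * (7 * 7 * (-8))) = -701761536 / 4560743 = -153.87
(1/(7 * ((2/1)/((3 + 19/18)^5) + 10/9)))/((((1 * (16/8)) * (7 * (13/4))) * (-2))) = -18657644337/13227131834098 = -0.00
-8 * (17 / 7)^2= -2312 / 49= -47.18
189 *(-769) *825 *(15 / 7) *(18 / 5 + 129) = -34070525775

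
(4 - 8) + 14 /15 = -46 /15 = -3.07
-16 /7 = -2.29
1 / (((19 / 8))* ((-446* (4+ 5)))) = -4 / 38133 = -0.00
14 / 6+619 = 1864 / 3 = 621.33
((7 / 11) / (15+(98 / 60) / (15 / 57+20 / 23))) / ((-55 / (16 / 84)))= -360 / 2685793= -0.00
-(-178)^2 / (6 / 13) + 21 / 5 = -1029667 / 15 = -68644.47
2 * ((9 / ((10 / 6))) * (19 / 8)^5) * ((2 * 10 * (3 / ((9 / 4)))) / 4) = 22284891 / 4096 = 5440.65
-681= -681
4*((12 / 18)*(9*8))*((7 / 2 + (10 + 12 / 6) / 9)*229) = 212512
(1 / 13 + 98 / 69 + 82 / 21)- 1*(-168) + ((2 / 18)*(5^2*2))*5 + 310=9629093 / 18837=511.18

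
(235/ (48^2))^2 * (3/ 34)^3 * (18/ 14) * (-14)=-165675/ 1287913472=-0.00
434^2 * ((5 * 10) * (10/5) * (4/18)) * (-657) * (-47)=129249887200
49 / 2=24.50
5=5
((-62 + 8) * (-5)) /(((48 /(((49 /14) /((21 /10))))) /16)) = 150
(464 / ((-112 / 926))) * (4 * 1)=-107416 / 7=-15345.14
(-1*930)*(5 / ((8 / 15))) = -8718.75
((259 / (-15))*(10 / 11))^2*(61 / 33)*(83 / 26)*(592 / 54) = 201061612976 / 12613887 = 15939.70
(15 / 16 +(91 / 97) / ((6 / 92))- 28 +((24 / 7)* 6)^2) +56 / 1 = 106430557 / 228144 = 466.51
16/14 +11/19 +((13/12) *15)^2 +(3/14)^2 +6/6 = 3974703/14896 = 266.83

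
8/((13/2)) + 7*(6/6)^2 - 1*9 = -10/13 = -0.77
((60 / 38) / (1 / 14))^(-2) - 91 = -16052039 / 176400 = -91.00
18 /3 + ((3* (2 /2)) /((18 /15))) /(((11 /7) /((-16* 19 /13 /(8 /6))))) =-3132 /143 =-21.90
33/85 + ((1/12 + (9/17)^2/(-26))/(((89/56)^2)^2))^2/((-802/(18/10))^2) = 86721386369903208682484439741/223373267547649271331033304225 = 0.39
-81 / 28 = -2.89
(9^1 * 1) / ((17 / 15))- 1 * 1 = 118 / 17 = 6.94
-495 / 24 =-165 / 8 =-20.62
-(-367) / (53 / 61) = 22387 / 53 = 422.40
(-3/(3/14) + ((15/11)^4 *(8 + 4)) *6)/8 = 1720013/58564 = 29.37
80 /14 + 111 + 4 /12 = 2458 /21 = 117.05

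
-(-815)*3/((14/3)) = 7335/14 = 523.93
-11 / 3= -3.67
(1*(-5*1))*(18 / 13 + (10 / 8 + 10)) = -3285 / 52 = -63.17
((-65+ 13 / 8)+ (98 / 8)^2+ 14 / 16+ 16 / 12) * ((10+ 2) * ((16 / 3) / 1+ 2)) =46937 / 6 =7822.83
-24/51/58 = -0.01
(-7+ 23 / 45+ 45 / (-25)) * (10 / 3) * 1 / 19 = -746 / 513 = -1.45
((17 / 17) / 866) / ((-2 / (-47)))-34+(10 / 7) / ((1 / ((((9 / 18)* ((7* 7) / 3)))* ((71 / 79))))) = -9641297 / 410484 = -23.49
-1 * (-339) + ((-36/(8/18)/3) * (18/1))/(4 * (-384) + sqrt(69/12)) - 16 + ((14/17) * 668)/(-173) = 972 * sqrt(23)/9437161 + 8885290481095/27754690501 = 320.14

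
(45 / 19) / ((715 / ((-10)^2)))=900 / 2717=0.33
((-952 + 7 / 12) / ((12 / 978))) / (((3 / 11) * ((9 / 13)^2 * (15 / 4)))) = -3459545089 / 21870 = -158186.79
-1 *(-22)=22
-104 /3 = -34.67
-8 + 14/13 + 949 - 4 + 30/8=48975/52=941.83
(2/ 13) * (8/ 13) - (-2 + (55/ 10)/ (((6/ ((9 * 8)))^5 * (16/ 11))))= -940893.91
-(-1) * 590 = 590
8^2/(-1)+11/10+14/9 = -5521/90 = -61.34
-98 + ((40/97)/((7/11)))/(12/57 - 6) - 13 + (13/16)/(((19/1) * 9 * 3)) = -619243733/5573232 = -111.11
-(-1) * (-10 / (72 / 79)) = -395 / 36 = -10.97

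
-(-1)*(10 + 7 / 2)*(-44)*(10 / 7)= -5940 / 7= -848.57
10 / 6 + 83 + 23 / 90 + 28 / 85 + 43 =39245 / 306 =128.25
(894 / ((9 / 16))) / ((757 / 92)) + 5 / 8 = 3520603 / 18168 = 193.78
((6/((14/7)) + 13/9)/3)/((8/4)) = 20/27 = 0.74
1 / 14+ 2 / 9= 37 / 126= 0.29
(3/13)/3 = 1/13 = 0.08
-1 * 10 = -10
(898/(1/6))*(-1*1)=-5388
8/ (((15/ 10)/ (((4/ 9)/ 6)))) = 32/ 81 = 0.40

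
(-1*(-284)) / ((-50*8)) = -71 / 100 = -0.71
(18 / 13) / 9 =2 / 13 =0.15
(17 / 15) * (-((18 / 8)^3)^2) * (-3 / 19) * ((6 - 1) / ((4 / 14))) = 406.31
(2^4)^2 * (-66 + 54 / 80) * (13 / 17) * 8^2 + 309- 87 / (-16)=-1112668557 / 1360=-818138.64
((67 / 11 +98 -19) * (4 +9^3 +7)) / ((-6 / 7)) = -808080 / 11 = -73461.82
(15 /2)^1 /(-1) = -15 /2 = -7.50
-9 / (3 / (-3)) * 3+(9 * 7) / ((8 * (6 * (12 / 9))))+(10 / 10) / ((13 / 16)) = 24307 / 832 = 29.22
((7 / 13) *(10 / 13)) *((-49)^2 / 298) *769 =64622915 / 25181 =2566.34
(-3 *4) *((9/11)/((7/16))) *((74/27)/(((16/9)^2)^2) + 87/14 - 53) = 288051741/275968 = 1043.79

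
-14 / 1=-14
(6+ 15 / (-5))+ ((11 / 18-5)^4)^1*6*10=194776649 / 8748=22265.28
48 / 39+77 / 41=1657 / 533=3.11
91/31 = 2.94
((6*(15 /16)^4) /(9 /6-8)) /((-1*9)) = 16875 /212992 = 0.08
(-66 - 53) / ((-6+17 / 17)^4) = -119 / 625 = -0.19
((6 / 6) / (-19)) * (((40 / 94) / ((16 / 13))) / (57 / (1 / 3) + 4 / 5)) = -325 / 3068348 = -0.00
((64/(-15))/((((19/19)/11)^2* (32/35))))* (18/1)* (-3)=30492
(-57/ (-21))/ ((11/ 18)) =342/ 77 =4.44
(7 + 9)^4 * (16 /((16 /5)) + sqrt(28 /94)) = 65536 * sqrt(658) /47 + 327680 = 363448.03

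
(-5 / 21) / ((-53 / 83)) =415 / 1113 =0.37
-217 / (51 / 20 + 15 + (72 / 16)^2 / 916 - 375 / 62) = -123238640 / 6544551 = -18.83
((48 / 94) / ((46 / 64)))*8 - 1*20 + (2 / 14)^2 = -757243 / 52969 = -14.30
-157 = -157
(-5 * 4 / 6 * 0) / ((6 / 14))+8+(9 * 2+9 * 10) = 116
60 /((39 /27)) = 540 /13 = 41.54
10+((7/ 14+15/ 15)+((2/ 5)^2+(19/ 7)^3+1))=560069/ 17150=32.66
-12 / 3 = -4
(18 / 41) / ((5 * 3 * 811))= 6 / 166255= 0.00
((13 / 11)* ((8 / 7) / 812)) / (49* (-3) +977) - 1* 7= -45408042 / 6486865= -7.00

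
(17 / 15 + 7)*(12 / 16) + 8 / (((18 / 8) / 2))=1189 / 90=13.21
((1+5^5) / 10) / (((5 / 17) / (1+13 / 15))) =247996 / 125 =1983.97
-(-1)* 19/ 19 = 1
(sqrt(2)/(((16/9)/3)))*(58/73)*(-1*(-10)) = 3915*sqrt(2)/292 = 18.96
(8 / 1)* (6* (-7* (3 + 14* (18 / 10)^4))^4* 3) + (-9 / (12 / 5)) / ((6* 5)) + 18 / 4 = 213471830088428322949282787 / 1220703125000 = 174876123208440.48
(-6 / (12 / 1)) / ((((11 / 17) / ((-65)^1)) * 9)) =1105 / 198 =5.58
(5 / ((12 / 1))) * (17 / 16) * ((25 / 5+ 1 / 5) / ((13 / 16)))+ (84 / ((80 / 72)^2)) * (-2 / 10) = -8081 / 750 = -10.77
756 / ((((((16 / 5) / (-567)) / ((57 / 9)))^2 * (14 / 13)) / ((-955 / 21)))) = -5145907937625 / 128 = -40202405762.70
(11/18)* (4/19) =22/171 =0.13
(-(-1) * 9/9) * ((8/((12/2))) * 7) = 28/3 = 9.33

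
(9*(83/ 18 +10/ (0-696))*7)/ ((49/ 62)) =148769/ 406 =366.43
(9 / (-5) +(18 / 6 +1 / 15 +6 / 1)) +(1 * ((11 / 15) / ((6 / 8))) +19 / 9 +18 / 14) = 3667 / 315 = 11.64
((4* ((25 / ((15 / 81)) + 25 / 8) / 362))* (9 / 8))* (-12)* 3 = -89505 / 1448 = -61.81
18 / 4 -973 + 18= -1901 / 2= -950.50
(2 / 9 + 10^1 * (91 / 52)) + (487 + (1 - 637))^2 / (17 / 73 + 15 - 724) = -6333527 / 465660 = -13.60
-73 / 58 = -1.26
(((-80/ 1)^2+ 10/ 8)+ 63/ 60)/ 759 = 21341/ 2530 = 8.44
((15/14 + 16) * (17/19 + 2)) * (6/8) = 39435/1064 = 37.06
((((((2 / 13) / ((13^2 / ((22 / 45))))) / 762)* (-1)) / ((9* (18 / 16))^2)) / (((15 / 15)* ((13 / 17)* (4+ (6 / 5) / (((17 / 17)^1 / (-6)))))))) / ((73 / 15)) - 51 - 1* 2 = -828682957043027 / 15635527491519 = -53.00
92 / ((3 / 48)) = 1472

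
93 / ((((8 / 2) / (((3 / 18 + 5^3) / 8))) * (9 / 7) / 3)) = 162967 / 192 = 848.79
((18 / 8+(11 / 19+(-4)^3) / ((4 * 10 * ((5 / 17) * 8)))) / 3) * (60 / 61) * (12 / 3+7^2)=507899 / 18544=27.39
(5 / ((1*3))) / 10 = 1 / 6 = 0.17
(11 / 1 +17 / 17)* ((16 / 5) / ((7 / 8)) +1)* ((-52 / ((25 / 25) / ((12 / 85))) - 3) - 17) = -1527.98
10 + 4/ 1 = 14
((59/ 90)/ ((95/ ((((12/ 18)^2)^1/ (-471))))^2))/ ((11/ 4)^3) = 30208/ 9713251033212375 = 0.00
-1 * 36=-36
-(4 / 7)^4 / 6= -128 / 7203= -0.02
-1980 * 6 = -11880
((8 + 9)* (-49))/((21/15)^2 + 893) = -0.93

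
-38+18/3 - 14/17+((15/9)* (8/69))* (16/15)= -344342/10557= -32.62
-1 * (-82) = 82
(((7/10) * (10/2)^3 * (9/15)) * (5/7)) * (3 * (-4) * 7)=-3150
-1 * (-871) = 871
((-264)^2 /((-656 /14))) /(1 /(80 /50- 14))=3781008 /205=18443.94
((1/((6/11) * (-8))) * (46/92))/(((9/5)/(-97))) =5335/864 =6.17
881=881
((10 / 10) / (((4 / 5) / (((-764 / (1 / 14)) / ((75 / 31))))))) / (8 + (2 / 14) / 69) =-13345934 / 19325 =-690.60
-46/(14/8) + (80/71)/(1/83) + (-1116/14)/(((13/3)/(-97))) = 11963246/6461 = 1851.61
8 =8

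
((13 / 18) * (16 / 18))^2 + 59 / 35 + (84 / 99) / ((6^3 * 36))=42395237 / 20207880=2.10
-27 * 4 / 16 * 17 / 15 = -153 / 20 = -7.65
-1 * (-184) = 184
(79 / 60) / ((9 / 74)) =2923 / 270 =10.83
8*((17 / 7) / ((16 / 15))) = 255 / 14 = 18.21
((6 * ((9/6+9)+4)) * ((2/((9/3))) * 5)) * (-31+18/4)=-7685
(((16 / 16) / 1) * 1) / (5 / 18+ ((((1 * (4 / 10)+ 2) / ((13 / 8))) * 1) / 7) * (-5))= -1638 / 1273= -1.29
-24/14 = -12/7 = -1.71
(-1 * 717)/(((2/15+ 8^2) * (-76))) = 10755/73112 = 0.15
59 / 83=0.71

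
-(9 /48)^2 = -9 /256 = -0.04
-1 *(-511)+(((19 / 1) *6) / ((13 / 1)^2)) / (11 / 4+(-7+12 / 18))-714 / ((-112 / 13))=34514573 / 58136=593.69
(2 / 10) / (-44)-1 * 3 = -661 / 220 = -3.00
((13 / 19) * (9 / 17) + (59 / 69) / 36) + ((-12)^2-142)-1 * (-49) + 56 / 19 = 43593385 / 802332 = 54.33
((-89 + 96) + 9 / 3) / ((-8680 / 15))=-15 / 868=-0.02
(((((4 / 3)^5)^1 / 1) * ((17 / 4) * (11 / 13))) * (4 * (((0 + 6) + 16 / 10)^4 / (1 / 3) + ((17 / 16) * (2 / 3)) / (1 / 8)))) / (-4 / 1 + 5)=276580097024 / 455625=607034.51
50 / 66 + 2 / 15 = 49 / 55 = 0.89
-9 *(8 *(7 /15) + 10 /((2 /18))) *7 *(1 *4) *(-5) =118104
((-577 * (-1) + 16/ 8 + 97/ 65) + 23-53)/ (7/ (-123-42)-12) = -1180806/ 25831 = -45.71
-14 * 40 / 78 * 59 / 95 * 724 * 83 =-198543968 / 741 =-267940.58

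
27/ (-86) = -27/ 86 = -0.31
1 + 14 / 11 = 25 / 11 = 2.27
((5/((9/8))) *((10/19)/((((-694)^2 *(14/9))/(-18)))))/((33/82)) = -24600/176158367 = -0.00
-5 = -5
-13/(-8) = 13/8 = 1.62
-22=-22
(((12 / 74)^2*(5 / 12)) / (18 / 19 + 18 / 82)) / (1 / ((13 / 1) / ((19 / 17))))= 45305 / 414807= 0.11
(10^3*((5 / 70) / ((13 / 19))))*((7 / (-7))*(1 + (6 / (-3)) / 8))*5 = -35625 / 91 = -391.48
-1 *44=-44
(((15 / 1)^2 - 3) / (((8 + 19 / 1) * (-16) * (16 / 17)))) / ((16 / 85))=-53465 / 18432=-2.90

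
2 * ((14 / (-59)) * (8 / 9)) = -224 / 531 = -0.42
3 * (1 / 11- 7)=-228 / 11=-20.73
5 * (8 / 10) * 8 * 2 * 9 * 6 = 3456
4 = 4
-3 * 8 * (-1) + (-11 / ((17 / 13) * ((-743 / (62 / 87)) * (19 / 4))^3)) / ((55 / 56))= 3779333085214774029736 / 157472211883486243815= 24.00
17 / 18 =0.94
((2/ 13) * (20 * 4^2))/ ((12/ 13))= 160/ 3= 53.33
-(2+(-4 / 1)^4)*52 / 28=-3354 / 7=-479.14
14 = 14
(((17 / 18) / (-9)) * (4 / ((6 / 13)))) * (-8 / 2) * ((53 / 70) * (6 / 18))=23426 / 25515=0.92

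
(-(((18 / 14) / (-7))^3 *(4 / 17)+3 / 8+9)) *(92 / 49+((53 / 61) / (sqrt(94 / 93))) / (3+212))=-3449520381 / 196003234 - 7948894791 *sqrt(8742) / 19725285461840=-17.64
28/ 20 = 7/ 5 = 1.40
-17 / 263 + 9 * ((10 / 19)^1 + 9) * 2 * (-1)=-857177 / 4997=-171.54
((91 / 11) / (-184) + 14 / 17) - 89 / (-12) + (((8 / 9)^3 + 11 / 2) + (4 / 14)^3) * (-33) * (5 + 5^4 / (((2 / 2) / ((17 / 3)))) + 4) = -6276031752861539 / 8603617176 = -729464.32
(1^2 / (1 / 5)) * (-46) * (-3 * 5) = 3450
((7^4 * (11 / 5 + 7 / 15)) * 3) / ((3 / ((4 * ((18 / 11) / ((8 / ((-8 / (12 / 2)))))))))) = -76832 / 11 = -6984.73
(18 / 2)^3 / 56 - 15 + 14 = 673 / 56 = 12.02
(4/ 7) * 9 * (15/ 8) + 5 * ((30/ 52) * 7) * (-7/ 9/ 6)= 23015/ 3276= 7.03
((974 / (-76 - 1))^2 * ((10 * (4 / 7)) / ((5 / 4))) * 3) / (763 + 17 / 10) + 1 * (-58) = -5832310206 / 105791147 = -55.13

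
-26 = -26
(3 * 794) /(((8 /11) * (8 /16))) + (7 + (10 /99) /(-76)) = 6557.50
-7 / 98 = -1 / 14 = -0.07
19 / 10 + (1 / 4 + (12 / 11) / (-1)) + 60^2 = 3601.06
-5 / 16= -0.31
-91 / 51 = -1.78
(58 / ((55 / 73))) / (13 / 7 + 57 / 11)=14819 / 1355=10.94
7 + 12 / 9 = 25 / 3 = 8.33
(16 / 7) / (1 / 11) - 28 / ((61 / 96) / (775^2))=-11301349264 / 427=-26466860.10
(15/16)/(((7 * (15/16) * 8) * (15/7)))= 1/120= 0.01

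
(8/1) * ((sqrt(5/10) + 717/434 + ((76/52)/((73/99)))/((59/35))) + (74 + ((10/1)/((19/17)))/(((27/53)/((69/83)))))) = 4 * sqrt(2) + 126131893943876/172445617071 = 737.09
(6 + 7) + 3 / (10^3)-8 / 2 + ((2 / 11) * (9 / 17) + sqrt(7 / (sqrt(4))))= sqrt(14) / 2 + 1701561 / 187000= 10.97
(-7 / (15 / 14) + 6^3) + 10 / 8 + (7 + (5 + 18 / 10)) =13471 / 60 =224.52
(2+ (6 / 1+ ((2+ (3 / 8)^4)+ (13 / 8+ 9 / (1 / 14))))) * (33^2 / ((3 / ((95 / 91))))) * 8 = 19442401605 / 46592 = 417290.56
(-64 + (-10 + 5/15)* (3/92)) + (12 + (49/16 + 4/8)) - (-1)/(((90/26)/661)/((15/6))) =1419643/3312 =428.64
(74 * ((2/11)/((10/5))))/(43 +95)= 37/759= 0.05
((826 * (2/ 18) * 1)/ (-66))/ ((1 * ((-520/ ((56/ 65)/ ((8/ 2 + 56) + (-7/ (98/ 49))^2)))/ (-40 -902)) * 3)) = -3631096/ 362644425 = -0.01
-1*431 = -431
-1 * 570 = -570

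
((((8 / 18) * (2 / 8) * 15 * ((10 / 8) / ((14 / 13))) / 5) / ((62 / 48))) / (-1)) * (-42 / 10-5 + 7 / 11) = 6123 / 2387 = 2.57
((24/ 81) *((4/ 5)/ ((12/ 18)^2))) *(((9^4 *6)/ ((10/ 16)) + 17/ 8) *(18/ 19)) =15117054/ 475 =31825.38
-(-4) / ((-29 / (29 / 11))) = -4 / 11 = -0.36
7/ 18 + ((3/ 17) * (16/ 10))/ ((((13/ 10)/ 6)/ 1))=6731/ 3978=1.69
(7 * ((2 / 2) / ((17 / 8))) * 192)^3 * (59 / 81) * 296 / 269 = 803984591814656 / 3964791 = 202781077.69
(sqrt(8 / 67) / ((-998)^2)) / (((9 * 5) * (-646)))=-sqrt(134) / 969953515380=-0.00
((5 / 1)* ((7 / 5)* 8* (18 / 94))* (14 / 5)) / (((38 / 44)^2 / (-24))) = -81962496 / 84835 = -966.14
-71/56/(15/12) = -71/70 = -1.01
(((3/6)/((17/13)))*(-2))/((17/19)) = -0.85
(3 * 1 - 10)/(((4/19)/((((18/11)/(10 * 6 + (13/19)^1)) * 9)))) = -204687/25366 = -8.07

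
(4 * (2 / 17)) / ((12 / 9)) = 6 / 17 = 0.35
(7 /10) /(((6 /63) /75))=2205 /4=551.25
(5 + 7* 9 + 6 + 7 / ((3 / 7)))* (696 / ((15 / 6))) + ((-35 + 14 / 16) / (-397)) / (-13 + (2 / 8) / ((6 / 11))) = 2146575239 / 85355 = 25148.79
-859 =-859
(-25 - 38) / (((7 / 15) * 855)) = -3 / 19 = -0.16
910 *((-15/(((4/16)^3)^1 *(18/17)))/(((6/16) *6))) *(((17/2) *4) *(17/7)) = -817523200/27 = -30278637.04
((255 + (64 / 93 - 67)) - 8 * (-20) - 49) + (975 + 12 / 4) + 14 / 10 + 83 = 633371 / 465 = 1362.09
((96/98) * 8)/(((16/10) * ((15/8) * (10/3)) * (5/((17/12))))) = 0.22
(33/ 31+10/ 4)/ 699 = 221/ 43338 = 0.01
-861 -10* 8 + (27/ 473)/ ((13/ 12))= -940.95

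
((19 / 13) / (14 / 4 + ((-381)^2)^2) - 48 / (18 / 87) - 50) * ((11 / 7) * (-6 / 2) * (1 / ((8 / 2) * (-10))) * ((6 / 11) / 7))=-347620097606391 / 134226830439065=-2.59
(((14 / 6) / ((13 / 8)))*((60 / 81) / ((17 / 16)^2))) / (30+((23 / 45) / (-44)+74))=63078400 / 6961995261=0.01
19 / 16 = 1.19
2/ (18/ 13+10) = 13/ 74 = 0.18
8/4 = 2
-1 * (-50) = 50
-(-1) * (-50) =-50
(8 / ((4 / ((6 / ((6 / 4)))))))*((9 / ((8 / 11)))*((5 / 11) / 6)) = 15 / 2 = 7.50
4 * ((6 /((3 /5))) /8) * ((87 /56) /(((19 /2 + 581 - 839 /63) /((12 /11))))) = 2349 /159995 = 0.01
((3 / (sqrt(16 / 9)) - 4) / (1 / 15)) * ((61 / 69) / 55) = -427 / 1012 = -0.42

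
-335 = -335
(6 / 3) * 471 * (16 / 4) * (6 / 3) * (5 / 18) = 6280 / 3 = 2093.33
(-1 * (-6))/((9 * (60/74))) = 37/45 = 0.82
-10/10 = -1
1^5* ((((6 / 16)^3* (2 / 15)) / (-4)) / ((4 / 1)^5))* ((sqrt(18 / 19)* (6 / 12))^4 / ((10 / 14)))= -5103 / 37853593600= -0.00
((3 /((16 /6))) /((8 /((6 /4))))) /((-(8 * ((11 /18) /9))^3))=-14348907 /10903552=-1.32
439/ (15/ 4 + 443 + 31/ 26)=22828/ 23293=0.98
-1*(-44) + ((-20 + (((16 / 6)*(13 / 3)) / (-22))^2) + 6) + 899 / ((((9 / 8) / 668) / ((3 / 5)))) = 15696988022 / 49005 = 320314.01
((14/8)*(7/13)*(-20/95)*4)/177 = -196/43719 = -0.00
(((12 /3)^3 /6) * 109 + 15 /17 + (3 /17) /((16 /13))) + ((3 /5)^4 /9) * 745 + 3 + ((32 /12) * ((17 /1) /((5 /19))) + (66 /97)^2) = 1295763286129 /959718000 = 1350.15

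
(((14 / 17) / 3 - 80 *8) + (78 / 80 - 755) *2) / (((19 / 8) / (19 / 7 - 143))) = 4302595684 / 33915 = 126864.09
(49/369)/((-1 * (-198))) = 49/73062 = 0.00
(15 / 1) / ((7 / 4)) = 60 / 7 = 8.57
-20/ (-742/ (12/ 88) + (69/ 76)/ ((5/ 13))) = 22800/ 6200429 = 0.00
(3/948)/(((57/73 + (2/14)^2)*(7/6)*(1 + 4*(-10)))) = -511/5886764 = -0.00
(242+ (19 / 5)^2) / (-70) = -6411 / 1750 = -3.66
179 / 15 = 11.93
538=538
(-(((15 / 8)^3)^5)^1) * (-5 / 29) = 2189469451904296875 / 1020346790576128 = 2145.81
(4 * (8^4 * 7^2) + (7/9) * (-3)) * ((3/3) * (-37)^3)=-121994761973/3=-40664920657.67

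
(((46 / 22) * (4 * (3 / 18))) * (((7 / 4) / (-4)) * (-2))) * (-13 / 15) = -2093 / 1980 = -1.06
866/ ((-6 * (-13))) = 433/ 39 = 11.10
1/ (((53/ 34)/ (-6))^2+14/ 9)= 4624/ 7505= 0.62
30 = 30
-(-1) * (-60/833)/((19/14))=-120/2261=-0.05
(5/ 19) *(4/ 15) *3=4/ 19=0.21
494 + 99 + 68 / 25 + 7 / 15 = 596.19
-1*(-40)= 40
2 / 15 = 0.13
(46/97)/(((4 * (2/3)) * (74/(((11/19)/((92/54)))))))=891/1091056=0.00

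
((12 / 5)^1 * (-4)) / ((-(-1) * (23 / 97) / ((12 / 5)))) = -97.17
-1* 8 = -8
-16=-16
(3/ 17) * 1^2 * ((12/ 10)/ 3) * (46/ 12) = 23/ 85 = 0.27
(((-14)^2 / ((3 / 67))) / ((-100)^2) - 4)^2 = 713798089 / 56250000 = 12.69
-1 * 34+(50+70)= 86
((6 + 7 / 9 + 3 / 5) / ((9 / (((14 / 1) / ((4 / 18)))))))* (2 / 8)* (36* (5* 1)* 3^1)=6972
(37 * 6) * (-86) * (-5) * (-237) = -22624020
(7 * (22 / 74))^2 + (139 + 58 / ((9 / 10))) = 2560000 / 12321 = 207.78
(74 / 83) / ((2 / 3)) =111 / 83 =1.34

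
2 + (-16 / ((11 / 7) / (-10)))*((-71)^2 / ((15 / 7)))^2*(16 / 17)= 530326534.44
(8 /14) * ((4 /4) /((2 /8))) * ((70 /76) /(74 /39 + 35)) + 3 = 83583 /27341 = 3.06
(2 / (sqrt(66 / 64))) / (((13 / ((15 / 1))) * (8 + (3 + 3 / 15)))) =25 * sqrt(66) / 1001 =0.20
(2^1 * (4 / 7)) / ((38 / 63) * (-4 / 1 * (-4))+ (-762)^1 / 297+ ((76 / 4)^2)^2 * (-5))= -792 / 451557355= -0.00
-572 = -572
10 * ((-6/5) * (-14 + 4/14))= 1152/7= 164.57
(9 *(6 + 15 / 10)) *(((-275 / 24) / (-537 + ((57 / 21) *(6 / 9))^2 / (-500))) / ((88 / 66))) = 2046515625 / 1894559104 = 1.08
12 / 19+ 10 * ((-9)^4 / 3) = 415542 / 19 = 21870.63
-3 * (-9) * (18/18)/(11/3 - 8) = -81/13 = -6.23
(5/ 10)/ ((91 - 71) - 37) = -1/ 34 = -0.03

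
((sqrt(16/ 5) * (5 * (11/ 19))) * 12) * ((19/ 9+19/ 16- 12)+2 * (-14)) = -58135 * sqrt(5)/ 57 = -2280.59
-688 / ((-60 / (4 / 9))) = 5.10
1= 1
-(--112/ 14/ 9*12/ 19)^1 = -32/ 57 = -0.56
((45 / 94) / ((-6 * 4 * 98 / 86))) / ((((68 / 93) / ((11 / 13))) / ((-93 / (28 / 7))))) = 61364655 / 130294528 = 0.47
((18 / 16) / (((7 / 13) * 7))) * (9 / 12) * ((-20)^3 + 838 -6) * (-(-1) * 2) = -3209.14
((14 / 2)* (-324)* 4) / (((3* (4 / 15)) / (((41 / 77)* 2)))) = -132840 / 11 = -12076.36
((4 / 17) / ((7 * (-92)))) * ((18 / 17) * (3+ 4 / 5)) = -342 / 232645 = -0.00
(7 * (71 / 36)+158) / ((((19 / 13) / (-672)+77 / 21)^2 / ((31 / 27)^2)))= 12600443797760 / 747102651201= 16.87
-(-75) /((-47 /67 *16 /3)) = -15075 /752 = -20.05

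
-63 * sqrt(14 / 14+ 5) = -63 * sqrt(6) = -154.32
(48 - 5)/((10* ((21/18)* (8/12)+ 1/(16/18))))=1548/685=2.26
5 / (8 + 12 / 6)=1 / 2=0.50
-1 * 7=-7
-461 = -461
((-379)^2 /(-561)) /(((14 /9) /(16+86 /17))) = -77135217 /22253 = -3466.28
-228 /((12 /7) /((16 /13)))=-163.69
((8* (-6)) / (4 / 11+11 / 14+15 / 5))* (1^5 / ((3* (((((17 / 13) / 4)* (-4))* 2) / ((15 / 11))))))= 7280 / 3621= 2.01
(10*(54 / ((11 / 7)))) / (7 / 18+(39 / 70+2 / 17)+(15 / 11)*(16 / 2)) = 28.70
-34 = -34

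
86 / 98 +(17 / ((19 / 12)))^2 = 2054707 / 17689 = 116.16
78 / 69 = 26 / 23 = 1.13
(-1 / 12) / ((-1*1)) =1 / 12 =0.08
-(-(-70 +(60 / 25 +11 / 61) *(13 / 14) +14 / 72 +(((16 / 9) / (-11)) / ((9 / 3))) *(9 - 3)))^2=-364368885225601 / 79422512400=-4587.73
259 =259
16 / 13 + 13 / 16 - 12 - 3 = -2695 / 208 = -12.96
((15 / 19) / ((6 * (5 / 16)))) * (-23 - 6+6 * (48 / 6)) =8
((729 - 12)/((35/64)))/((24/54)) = 103248/35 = 2949.94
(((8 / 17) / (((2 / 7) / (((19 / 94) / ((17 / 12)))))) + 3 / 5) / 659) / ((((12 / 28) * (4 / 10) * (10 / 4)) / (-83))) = -10982643 / 44755985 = -0.25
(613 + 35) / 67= 648 / 67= 9.67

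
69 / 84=23 / 28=0.82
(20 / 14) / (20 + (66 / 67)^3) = 1503815 / 22059646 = 0.07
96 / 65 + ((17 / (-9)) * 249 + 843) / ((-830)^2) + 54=745259287 / 13433550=55.48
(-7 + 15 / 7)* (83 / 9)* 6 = -5644 / 21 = -268.76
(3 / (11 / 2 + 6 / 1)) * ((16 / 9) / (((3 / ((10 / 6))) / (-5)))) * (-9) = 11.59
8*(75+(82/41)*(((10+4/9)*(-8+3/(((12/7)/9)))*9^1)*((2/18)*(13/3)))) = 167728/27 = 6212.15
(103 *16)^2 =2715904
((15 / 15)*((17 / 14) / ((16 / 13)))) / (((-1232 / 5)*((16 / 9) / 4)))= -9945 / 1103872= -0.01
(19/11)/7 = 19/77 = 0.25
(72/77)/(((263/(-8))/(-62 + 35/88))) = 390312/222761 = 1.75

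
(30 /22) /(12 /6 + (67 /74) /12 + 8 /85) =1132200 /1801349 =0.63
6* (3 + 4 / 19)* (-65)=-23790 / 19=-1252.11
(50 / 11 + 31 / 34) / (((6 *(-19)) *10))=-2041 / 426360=-0.00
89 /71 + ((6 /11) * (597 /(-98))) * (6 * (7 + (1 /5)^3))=-662361841 /4783625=-138.46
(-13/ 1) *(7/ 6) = -15.17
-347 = -347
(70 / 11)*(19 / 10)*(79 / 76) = 553 / 44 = 12.57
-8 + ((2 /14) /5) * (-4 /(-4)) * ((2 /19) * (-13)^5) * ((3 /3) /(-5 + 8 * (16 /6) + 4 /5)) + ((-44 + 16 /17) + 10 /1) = -61730224 /581077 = -106.23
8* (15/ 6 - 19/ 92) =422/ 23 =18.35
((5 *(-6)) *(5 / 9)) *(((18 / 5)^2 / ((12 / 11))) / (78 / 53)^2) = -91.42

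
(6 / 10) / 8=3 / 40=0.08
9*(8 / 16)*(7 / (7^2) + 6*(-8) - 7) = -1728 / 7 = -246.86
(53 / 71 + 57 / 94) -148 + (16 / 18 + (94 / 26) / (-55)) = -6262730327 / 42947190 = -145.82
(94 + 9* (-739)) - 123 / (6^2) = -78725 / 12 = -6560.42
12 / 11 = 1.09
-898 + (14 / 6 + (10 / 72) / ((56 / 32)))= -895.59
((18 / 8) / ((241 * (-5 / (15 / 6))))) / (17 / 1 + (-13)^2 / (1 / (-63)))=9 / 20494640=0.00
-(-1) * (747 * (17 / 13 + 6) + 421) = 76438 / 13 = 5879.85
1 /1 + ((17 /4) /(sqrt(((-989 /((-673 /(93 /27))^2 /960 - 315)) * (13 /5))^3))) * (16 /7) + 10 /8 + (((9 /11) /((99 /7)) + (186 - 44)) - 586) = -213779 /484 + 4316625567 * sqrt(120912537941) /4412374631310464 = -441.35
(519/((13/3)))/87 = 519/377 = 1.38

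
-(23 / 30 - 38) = 1117 / 30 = 37.23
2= 2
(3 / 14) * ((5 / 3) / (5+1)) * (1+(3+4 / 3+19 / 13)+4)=2105 / 3276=0.64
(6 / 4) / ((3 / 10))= 5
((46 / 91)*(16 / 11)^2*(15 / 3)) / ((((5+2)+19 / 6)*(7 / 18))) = 6359040 / 4701697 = 1.35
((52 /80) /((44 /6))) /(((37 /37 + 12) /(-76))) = -0.52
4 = 4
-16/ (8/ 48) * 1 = -96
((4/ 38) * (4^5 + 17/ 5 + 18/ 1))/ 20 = 5227/ 950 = 5.50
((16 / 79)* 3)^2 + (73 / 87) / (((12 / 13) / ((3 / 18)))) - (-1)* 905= 35400084685 / 39093624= 905.52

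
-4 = -4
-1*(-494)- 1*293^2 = -85355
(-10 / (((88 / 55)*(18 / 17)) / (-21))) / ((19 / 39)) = 38675 / 152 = 254.44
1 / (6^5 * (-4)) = -1 / 31104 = -0.00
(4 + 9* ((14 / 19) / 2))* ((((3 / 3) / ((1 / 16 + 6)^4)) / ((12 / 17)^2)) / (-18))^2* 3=48693432549376 / 325668878147145860433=0.00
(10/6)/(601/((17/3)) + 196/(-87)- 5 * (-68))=2465/656389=0.00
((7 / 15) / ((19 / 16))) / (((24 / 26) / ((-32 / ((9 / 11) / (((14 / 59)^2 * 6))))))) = -50226176 / 8928765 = -5.63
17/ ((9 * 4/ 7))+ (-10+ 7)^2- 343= -11905/ 36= -330.69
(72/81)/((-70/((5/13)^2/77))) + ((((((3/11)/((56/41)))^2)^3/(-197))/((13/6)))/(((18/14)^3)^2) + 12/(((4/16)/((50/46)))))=110459319749272020786229/2117137953132400214016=52.17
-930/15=-62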